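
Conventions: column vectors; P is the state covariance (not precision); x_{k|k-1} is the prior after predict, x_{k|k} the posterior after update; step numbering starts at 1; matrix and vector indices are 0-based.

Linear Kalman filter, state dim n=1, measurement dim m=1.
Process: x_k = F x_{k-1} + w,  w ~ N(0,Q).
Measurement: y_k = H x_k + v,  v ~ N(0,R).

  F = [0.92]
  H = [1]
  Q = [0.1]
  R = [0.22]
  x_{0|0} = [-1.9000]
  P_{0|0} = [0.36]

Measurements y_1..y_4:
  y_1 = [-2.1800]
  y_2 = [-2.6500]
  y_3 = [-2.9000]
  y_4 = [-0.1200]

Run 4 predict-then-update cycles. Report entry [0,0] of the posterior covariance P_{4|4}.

step 1: x^-=[-1.7480]  P^-=[0.4047]  S=[0.6247]  K=[0.6478]  nu=[-0.4320]  x^+=[-2.0279]  P^+=[0.1425]
step 2: x^-=[-1.8656]  P^-=[0.2206]  S=[0.4406]  K=[0.5007]  nu=[-0.7844]  x^+=[-2.2584]  P^+=[0.1102]
step 3: x^-=[-2.0777]  P^-=[0.1932]  S=[0.4132]  K=[0.4676]  nu=[-0.8223]  x^+=[-2.4622]  P^+=[0.1029]
step 4: x^-=[-2.2652]  P^-=[0.1871]  S=[0.4071]  K=[0.4596]  nu=[2.1452]  x^+=[-1.2794]  P^+=[0.1011]

P_post[0,0] = 0.1011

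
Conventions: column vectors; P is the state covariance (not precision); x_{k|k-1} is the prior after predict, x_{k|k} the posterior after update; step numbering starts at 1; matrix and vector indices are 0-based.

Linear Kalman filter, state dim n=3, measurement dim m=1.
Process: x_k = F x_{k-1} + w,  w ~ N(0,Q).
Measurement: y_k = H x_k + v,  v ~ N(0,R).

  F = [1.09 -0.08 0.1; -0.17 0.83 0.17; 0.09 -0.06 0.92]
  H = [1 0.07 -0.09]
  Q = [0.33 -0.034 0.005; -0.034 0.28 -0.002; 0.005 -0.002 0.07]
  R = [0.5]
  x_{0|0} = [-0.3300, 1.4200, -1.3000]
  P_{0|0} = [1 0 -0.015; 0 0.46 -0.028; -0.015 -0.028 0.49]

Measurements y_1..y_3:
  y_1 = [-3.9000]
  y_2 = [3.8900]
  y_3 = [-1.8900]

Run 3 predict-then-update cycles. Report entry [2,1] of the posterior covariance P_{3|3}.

P_post[2,1] = 0.0721

step 1: x^-=[-0.6033, 1.0137, -1.3109]  P^-=[1.5231 -0.2460 0.1374; -0.2460 0.6329 0.0174; 0.1374 0.0174 0.4951]  S=[1.9708]  K=[0.7578; -0.1031; 0.0477]  nu=[-3.4856]  x^+=[-3.2448, 1.3732, -1.4773]  P^+=[0.3913 -0.0920 0.0661; -0.0920 0.6120 0.0272; 0.0661 0.0272 0.4906]
step 2: x^-=[-3.7944, 1.4402, -1.7336]  P^-=[0.8337 -0.2102 0.1629; -0.2102 0.7569 0.0416; 0.1629 0.0416 0.4996]  S=[1.2822]  K=[0.6273; -0.1256; 0.0942]  nu=[7.4276]  x^+=[0.8651, 0.5076, -1.0336]  P^+=[0.3291 -0.1092 0.0871; -0.1092 0.7366 0.0568; 0.0871 0.0568 0.4882]
step 3: x^-=[0.7990, 0.0985, -0.9035]  P^-=[0.7678 -0.2173 0.1773; -0.2173 0.8529 0.0538; 0.1773 0.0538 0.4978]  S=[1.2130]  K=[0.6073; -0.1339; 0.1123]  nu=[-2.7772]  x^+=[-0.8875, 0.4705, -1.2154]  P^+=[0.3205 -0.1187 0.0945; -0.1187 0.8311 0.0721; 0.0945 0.0721 0.4826]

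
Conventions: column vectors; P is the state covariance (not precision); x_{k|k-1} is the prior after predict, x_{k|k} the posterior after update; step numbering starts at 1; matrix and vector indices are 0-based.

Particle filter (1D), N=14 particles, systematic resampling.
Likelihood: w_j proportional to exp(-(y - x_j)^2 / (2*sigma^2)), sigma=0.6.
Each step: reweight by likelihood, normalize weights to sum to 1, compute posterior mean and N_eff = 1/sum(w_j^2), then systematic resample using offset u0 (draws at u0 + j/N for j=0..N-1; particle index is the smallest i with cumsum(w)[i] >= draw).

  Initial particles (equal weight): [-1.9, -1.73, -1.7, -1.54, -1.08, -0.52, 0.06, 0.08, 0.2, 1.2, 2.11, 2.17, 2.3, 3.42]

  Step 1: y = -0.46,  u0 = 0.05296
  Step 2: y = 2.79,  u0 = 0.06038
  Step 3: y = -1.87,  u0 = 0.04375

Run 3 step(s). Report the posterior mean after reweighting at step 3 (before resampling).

step 1: w=[0.0141, 0.0267, 0.0297, 0.0497, 0.1472, 0.2499, 0.1725, 0.1675, 0.1371, 0.0055, 0.0000, 0.0000, 0.0000, 0.0000]  mean=-0.4311  Neff=6.0592  idx=[2, 4, 4, 4, 5, 5, 5, 6, 6, 7, 7, 7, 8, 8]
step 2: w=[0.0000, 0.0000, 0.0000, 0.0000, 0.0007, 0.0007, 0.0007, 0.0898, 0.0898, 0.1044, 0.1044, 0.1044, 0.2526, 0.2526]  mean=0.1358  Neff=5.6687  idx=[7, 8, 9, 9, 10, 11, 11, 12, 12, 12, 13, 13, 13, 13]
step 3: w=[0.1030, 0.1030, 0.0925, 0.0925, 0.0925, 0.0925, 0.0925, 0.0473, 0.0473, 0.0473, 0.0473, 0.0473, 0.0473, 0.0473]  mean=0.1156  Neff=12.5452  idx=[0, 1, 1, 2, 3, 4, 4, 5, 6, 7, 8, 10, 11, 13]

post_mean = 0.1156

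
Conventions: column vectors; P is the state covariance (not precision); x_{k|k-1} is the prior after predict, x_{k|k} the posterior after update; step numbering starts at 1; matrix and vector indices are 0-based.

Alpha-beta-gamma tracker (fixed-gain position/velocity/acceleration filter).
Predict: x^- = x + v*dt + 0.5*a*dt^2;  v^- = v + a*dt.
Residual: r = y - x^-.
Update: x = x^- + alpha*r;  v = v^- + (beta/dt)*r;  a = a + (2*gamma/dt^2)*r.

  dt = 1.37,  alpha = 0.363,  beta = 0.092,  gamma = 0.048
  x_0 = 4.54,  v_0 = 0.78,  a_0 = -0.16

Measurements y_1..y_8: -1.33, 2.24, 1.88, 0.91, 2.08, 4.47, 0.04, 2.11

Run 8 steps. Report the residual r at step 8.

step 1: x_pred=5.4584  r=-6.7884  x^+=2.9942  v^+=0.1049  a^+=-0.5072
step 2: x_pred=2.6620  r=-0.4220  x^+=2.5088  v^+=-0.6183  a^+=-0.5288
step 3: x_pred=1.1655  r=0.7145  x^+=1.4249  v^+=-1.2948  a^+=-0.4923
step 4: x_pred=-0.8109  r=1.7209  x^+=-0.1862  v^+=-1.8536  a^+=-0.4042
step 5: x_pred=-3.1050  r=5.1850  x^+=-1.2228  v^+=-2.0592  a^+=-0.1390
step 6: x_pred=-4.1744  r=8.6444  x^+=-1.0365  v^+=-1.6692  a^+=0.3031
step 7: x_pred=-3.0388  r=3.0788  x^+=-1.9212  v^+=-1.0472  a^+=0.4606
step 8: x_pred=-2.9236  r=5.0336  x^+=-1.0964  v^+=-0.0781  a^+=0.7180

resid = 5.0336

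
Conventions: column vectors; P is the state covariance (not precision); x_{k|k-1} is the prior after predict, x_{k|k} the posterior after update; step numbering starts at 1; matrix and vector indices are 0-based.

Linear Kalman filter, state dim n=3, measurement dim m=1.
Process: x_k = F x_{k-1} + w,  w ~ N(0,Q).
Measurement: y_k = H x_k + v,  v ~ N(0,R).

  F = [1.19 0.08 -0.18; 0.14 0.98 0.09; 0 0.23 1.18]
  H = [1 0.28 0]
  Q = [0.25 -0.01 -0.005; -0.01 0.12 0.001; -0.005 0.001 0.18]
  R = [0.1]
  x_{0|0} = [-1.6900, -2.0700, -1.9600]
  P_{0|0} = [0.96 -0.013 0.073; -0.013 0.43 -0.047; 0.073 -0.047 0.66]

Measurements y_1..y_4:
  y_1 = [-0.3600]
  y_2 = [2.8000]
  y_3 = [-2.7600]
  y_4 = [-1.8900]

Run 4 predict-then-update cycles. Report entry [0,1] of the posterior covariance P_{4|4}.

step 1: x^-=[-1.8239, -2.4416, -2.7889]  P^-=[1.6012 0.1716 -0.0408; 0.1716 0.5471 0.1243; -0.0408 0.1243 1.0962]  S=[1.8402]  K=[0.8962; 0.1765; -0.0033]  nu=[2.1475]  x^+=[0.1008, -2.0626, -2.7959]  P^+=[0.1231 -0.1195 -0.0354; -0.1195 0.4898 0.1254; -0.0354 0.1254 1.0962]
step 2: x^-=[0.4582, -2.2588, -3.7736]  P^-=[0.4518 -0.1337 -0.3046; -0.1337 0.5901 0.3657; -0.3046 0.3657 1.8003]  S=[0.5232]  K=[0.7920; 0.0603; -0.3866]  nu=[2.9742]  x^+=[2.8137, -2.0794, -4.9233]  P^+=[0.1236 -0.1587 -0.1445; -0.1587 0.5882 0.3779; -0.1445 0.3779 1.7221]
step 3: x^-=[4.0682, -2.0869, -6.2877]  P^-=[0.5054 -0.2338 -0.5862; -0.2338 0.7208 0.7323; -0.5862 0.7323 2.8142]  S=[0.5310]  K=[0.8285; -0.0602; -0.7178]  nu=[-6.2438]  x^+=[-1.1050, -1.7112, -1.8058]  P^+=[0.1409 -0.2073 -0.2704; -0.2073 0.7189 0.7094; -0.2704 0.7094 2.5406]
step 4: x^-=[-1.1268, -1.9942, -2.5245]  P^-=[0.5924 -0.3576 -0.9302; -0.3576 0.8952 1.2165; -0.9302 1.2165 4.1406]  S=[0.5623]  K=[0.8754; -0.1902; -1.0485]  nu=[-0.2048]  x^+=[-1.3061, -1.9552, -2.3097]  P^+=[0.1615 -0.2640 -0.4141; -0.2640 0.8748 1.1044; -0.4141 1.1044 3.5223]

P_post[0,1] = -0.2640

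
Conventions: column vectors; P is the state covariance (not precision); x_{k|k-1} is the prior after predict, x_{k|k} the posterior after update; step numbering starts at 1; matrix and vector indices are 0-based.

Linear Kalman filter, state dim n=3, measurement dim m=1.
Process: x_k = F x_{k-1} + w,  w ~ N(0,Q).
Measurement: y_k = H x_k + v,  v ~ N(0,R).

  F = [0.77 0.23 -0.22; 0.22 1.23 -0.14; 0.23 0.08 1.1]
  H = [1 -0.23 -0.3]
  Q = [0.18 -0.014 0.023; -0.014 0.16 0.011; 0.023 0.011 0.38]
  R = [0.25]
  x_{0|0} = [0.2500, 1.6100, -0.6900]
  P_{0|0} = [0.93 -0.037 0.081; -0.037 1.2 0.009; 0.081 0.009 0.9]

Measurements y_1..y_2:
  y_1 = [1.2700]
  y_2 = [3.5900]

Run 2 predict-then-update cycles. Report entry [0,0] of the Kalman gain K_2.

step 1: x^-=[0.7146, 2.1319, -0.5727]  P^-=[0.7970 0.4584 0.0544; 0.4584 2.0100 0.0555; 0.0544 0.0555 1.5671]  S=[1.0585]  K=[0.6379; -0.0194; -0.4048]  nu=[0.8739]  x^+=[1.2721, 2.1150, -0.9265]  P^+=[0.3662 0.4715 0.3277; 0.4715 2.0096 0.0472; 0.3277 0.0472 1.3936]
step 2: x^-=[1.6698, 3.0110, -0.5574]  P^-=[0.6221 1.0645 0.1137; 1.0645 3.4641 0.2864; 0.1137 0.2864 2.2900]  S=[0.7431]  K=[0.4618; 0.2446; -0.8601]  nu=[2.4455]  x^+=[2.7991, 3.6091, -2.6608]  P^+=[0.4636 0.9805 0.4089; 0.9805 3.4197 0.4428; 0.4089 0.4428 1.7402]

K[0,0] = 0.4618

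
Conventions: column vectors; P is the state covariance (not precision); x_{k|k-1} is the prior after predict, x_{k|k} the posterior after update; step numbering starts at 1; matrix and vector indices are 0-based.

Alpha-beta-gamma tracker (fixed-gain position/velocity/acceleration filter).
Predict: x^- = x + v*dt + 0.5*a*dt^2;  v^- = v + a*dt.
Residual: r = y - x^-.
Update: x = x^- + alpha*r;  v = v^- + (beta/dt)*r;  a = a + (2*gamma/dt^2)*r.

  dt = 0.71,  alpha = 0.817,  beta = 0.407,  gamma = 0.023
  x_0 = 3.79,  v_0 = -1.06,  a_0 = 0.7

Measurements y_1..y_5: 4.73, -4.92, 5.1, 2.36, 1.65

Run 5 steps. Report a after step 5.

a_post = 0.5935

step 1: x_pred=3.2138  r=1.5162  x^+=4.4525  v^+=0.3061  a^+=0.8384
step 2: x_pred=4.8812  r=-9.8012  x^+=-3.1264  v^+=-4.7171  a^+=-0.0560
step 3: x_pred=-6.4896  r=11.5896  x^+=2.9791  v^+=1.8868  a^+=1.0015
step 4: x_pred=4.5712  r=-2.2112  x^+=2.7646  v^+=1.3304  a^+=0.7998
step 5: x_pred=3.9108  r=-2.2608  x^+=2.0637  v^+=0.6022  a^+=0.5935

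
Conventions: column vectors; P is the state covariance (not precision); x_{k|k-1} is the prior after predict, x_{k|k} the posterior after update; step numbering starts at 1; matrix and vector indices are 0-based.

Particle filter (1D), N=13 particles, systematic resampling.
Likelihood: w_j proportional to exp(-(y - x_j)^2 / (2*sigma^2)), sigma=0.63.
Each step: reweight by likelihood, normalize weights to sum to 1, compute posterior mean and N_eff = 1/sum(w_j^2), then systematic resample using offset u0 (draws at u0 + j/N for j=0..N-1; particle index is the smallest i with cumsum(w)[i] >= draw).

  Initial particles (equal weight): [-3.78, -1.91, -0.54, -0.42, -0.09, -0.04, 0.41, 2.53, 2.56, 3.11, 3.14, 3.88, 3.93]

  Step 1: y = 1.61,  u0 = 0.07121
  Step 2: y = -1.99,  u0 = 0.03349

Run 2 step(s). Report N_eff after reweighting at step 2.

N_eff = 3.0000

step 1: w=[0.0000, 0.0000, 0.0029, 0.0055, 0.0260, 0.0321, 0.1615, 0.3412, 0.3179, 0.0582, 0.0519, 0.0015, 0.0011]  mean=2.0902  Neff=3.9772  idx=[6, 6, 6, 7, 7, 7, 7, 8, 8, 8, 8, 9, 10]
step 2: w=[0.3333, 0.3333, 0.3333, 0.0000, 0.0000, 0.0000, 0.0000, 0.0000, 0.0000, 0.0000, 0.0000, 0.0000, 0.0000]  mean=0.4100  Neff=3.0000  idx=[0, 0, 0, 0, 1, 1, 1, 1, 1, 2, 2, 2, 2]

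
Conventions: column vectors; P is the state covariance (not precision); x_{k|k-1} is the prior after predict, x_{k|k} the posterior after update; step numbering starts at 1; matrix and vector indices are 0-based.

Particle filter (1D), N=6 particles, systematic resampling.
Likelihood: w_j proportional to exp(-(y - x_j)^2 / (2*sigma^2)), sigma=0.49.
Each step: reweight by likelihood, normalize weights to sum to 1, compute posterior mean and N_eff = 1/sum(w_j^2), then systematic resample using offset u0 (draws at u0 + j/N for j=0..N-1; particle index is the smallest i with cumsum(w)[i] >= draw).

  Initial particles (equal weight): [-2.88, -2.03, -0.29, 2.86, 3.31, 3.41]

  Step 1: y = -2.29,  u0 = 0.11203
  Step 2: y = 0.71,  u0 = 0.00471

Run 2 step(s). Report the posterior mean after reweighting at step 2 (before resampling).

step 1: w=[0.3579, 0.6419, 0.0002, 0.0000, 0.0000, 0.0000]  mean=-2.3339  Neff=1.8514  idx=[0, 0, 1, 1, 1, 1]
step 2: w=[0.0000, 0.0000, 0.2500, 0.2500, 0.2500, 0.2500]  mean=-2.0300  Neff=4.0001  idx=[2, 2, 3, 4, 4, 5]

post_mean = -2.0300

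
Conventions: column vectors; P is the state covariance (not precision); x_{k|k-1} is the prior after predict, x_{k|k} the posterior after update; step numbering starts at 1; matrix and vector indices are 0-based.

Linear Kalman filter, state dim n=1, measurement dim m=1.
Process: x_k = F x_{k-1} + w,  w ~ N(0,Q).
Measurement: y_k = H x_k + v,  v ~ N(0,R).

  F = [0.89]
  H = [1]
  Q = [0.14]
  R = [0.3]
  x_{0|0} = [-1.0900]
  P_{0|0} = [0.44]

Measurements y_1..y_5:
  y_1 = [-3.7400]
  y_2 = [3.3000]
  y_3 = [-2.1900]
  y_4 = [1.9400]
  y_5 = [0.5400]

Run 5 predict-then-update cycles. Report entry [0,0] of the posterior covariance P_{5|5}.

step 1: x^-=[-0.9701]  P^-=[0.4885]  S=[0.7885]  K=[0.6195]  nu=[-2.7699]  x^+=[-2.6862]  P^+=[0.1859]
step 2: x^-=[-2.3907]  P^-=[0.2872]  S=[0.5872]  K=[0.4891]  nu=[5.6907]  x^+=[0.3927]  P^+=[0.1467]
step 3: x^-=[0.3495]  P^-=[0.2562]  S=[0.5562]  K=[0.4607]  nu=[-2.5395]  x^+=[-0.8203]  P^+=[0.1382]
step 4: x^-=[-0.7301]  P^-=[0.2495]  S=[0.5495]  K=[0.4540]  nu=[2.6701]  x^+=[0.4822]  P^+=[0.1362]
step 5: x^-=[0.4291]  P^-=[0.2479]  S=[0.5479]  K=[0.4524]  nu=[0.1109]  x^+=[0.4793]  P^+=[0.1357]

P_post[0,0] = 0.1357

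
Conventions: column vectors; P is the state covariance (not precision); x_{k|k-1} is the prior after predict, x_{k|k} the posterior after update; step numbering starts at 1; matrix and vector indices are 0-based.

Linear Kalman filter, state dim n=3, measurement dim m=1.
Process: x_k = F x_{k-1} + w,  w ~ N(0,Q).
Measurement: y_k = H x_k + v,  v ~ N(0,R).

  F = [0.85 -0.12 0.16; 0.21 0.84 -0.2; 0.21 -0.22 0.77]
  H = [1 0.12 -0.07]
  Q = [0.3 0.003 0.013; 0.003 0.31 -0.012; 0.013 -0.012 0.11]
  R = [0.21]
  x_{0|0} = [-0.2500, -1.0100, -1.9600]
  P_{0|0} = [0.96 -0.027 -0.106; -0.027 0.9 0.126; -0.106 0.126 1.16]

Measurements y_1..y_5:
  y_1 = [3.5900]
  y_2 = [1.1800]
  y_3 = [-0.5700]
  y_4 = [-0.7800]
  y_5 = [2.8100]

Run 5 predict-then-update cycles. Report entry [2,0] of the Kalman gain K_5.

step 1: x^-=[-0.4049, -0.5089, -1.3395]  P^-=[1.0081 0.0623 0.2677; 0.0623 0.9908 -0.2438; 0.2677 -0.2438 0.8092]  S=[1.2179]  K=[0.8185; 0.1628; 0.1493]  nu=[3.9622]  x^+=[2.8381, 0.1362, -0.7479]  P^+=[0.1922 -0.1000 0.1189; -0.1000 0.9585 -0.2734; 0.1189 -0.2734 0.7820]
step 2: x^-=[2.2764, 0.8600, -0.0098]  P^-=[0.5359 -0.2127 0.3069; -0.2127 1.0727 -0.4887; 0.3069 -0.4887 0.7689]  S=[0.6793]  K=[0.7197; -0.0733; 0.2862]  nu=[-1.2003]  x^+=[1.4125, 0.9480, -0.3533]  P^+=[0.1841 -0.1769 0.1670; -0.1769 1.0691 -0.4745; 0.1670 -0.4745 0.7132]
step 3: x^-=[1.0304, 1.1636, -0.1840]  P^-=[0.5663 -0.3145 0.3749; -0.3145 1.1840 -0.6421; 0.3749 -0.6421 0.8238]  S=[0.6803]  K=[0.7385; -0.1874; 0.3531]  nu=[-1.7529]  x^+=[-0.2641, 1.4921, -0.8029]  P^+=[0.1954 -0.2204 0.1975; -0.2204 1.1601 -0.5971; 0.1975 -0.5971 0.7390]
step 4: x^-=[-0.5320, 1.3585, -1.0020]  P^-=[0.5984 -0.3760 0.4284; -0.3760 1.2730 -0.7491; 0.4284 -0.7491 0.8995]  S=[0.6935]  K=[0.7546; -0.2463; 0.3974]  nu=[-0.4811]  x^+=[-0.8951, 1.4770, -1.1932]  P^+=[0.2035 -0.2471 0.2205; -0.2471 1.2309 -0.6812; 0.2205 -0.6812 0.7900]
step 5: x^-=[-1.1290, 1.2913, -1.4316]  P^-=[0.6216 -0.4182 0.4702; -0.4182 1.3423 -0.8285; 0.4702 -0.8285 0.9719]  S=[0.7034]  K=[0.7655; -0.2831; 0.4305]  nu=[3.6838]  x^+=[1.6911, 0.2483, 0.1542]  P^+=[0.2093 -0.2658 0.2384; -0.2658 1.2859 -0.7428; 0.2384 -0.7428 0.8415]

K[2,0] = 0.4305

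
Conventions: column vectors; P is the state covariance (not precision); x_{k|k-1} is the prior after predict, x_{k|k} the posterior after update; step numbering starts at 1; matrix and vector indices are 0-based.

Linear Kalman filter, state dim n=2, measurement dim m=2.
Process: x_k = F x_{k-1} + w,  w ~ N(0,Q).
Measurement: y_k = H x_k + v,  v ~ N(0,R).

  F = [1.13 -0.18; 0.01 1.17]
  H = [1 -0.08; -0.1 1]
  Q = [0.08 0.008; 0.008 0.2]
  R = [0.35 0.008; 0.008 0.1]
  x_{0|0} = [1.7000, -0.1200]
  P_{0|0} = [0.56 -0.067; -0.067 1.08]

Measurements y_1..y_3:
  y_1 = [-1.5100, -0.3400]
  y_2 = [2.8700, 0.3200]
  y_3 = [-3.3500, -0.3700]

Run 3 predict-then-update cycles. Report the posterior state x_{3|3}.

step 1: x^-=[1.9426, -0.1234]  P^-=[0.8573 -0.3016; -0.3016 1.6769]  S=[1.2663 -0.5159; -0.5159 1.8458]  K=[0.6890 -0.0173; 0.0369 0.9351]  nu=[-3.4625, -0.0223]  x^+=[-0.4428, -0.2719]  P^+=[0.2433 0.0281; 0.0281 0.0966]
step 2: x^-=[-0.4514, -0.3226]  P^-=[0.3823 0.0275; 0.0275 0.3329]  S=[0.7301 -0.0291; -0.0291 0.4313]  K=[0.5211 0.0104; 0.0318 0.7678]  nu=[3.2956, 0.5975]  x^+=[1.2721, 0.2411]  P^+=[0.1844 0.0236; 0.0236 0.0794]
step 3: x^-=[1.3941, 0.2948]  P^-=[0.3084 0.0246; 0.0246 0.3093]  S=[0.6564 -0.0228; -0.0228 0.4074]  K=[0.4672 0.0108; 0.0260 0.7545]  nu=[-4.7205, -0.5254]  x^+=[-0.8168, -0.2241]  P^+=[0.1653 0.0213; 0.0213 0.0778]

x_post = [-0.8168, -0.2241]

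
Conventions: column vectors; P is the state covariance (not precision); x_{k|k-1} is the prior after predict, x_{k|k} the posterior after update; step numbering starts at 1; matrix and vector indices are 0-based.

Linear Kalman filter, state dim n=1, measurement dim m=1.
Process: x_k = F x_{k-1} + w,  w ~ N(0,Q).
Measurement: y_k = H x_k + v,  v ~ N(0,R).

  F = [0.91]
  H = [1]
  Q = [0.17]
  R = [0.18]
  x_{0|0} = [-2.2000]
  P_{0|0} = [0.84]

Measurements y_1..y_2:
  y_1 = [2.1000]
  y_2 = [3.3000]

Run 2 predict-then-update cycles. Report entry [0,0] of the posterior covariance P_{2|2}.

step 1: x^-=[-2.0020]  P^-=[0.8656]  S=[1.0456]  K=[0.8279]  nu=[4.1020]  x^+=[1.3938]  P^+=[0.1490]
step 2: x^-=[1.2684]  P^-=[0.2934]  S=[0.4734]  K=[0.6198]  nu=[2.0316]  x^+=[2.5275]  P^+=[0.1116]

P_post[0,0] = 0.1116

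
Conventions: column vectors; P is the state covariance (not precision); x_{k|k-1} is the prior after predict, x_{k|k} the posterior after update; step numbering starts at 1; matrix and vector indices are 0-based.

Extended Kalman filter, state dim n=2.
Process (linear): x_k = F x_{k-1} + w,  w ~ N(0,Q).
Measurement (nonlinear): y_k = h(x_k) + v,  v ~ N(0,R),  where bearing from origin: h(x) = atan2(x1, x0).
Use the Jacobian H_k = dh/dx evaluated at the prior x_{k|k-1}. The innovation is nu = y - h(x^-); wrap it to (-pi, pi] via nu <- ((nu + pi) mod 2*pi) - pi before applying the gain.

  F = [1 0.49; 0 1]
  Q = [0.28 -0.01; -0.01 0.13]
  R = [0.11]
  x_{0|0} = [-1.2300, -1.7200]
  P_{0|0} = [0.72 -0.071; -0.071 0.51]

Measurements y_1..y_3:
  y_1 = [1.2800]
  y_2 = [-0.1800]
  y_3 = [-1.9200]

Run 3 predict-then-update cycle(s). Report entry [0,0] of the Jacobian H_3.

H_jac[0,0] = 0.0344

step 1: x^-=[-2.0728, -1.7200]  P^-=[1.0529 0.1689; 0.1689 0.6400]  H_jac=[0.2371 -0.2857]  S=[0.1985]  K=[1.0142; -0.7193]  nu=[-2.5542]  x^+=[-4.6633, 0.1173]  P^+=[0.8487 0.3137; 0.3137 0.5373]
step 2: x^-=[-4.6058, 0.1173]  P^-=[1.5651 0.5670; 0.5670 0.6673]  H_jac=[-0.0055 -0.2170]  S=[0.1428]  K=[-0.9219; -1.0357]  nu=[2.9870]  x^+=[-7.3597, -2.9763]  P^+=[1.4437 0.4306; 0.4306 0.5141]
step 3: x^-=[-8.8181, -2.9763]  P^-=[2.2692 0.6725; 0.6725 0.6441]  H_jac=[0.0344 -0.1018]  S=[0.1146]  K=[0.0829; -0.3704]  nu=[0.8961]  x^+=[-8.7438, -3.3082]  P^+=[2.2684 0.6761; 0.6761 0.6284]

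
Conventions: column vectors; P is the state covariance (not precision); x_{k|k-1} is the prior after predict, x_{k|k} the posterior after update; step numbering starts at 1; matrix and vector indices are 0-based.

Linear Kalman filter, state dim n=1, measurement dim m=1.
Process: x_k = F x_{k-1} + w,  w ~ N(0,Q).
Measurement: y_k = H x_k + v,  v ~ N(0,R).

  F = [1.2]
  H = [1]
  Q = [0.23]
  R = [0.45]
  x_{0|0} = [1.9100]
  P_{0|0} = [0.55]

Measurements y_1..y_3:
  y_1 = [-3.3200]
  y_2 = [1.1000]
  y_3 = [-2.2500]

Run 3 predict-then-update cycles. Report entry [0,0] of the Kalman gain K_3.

K[0,0] = 0.5794

step 1: x^-=[2.2920]  P^-=[1.0220]  S=[1.4720]  K=[0.6943]  nu=[-5.6120]  x^+=[-1.6044]  P^+=[0.3124]
step 2: x^-=[-1.9253]  P^-=[0.6799]  S=[1.1299]  K=[0.6017]  nu=[3.0253]  x^+=[-0.1048]  P^+=[0.2708]
step 3: x^-=[-0.1258]  P^-=[0.6199]  S=[1.0699]  K=[0.5794]  nu=[-2.1242]  x^+=[-1.3566]  P^+=[0.2607]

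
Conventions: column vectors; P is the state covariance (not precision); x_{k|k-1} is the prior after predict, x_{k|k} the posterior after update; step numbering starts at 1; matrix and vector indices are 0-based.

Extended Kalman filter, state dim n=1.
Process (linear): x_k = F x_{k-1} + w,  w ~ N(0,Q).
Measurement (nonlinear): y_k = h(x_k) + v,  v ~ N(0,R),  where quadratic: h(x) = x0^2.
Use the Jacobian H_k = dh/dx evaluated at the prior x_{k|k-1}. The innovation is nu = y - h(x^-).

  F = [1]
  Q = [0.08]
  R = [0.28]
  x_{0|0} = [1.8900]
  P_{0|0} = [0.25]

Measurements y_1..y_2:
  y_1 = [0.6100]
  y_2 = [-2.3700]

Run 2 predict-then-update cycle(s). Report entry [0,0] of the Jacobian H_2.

H_jac[0,0] = 2.3006

step 1: x^-=[1.8900]  P^-=[0.3300]  H_jac=[3.7800]  S=[4.9952]  K=[0.2497]  nu=[-2.9621]  x^+=[1.1503]  P^+=[0.0185]
step 2: x^-=[1.1503]  P^-=[0.0985]  H_jac=[2.3006]  S=[0.8013]  K=[0.2828]  nu=[-3.6932]  x^+=[0.1059]  P^+=[0.0344]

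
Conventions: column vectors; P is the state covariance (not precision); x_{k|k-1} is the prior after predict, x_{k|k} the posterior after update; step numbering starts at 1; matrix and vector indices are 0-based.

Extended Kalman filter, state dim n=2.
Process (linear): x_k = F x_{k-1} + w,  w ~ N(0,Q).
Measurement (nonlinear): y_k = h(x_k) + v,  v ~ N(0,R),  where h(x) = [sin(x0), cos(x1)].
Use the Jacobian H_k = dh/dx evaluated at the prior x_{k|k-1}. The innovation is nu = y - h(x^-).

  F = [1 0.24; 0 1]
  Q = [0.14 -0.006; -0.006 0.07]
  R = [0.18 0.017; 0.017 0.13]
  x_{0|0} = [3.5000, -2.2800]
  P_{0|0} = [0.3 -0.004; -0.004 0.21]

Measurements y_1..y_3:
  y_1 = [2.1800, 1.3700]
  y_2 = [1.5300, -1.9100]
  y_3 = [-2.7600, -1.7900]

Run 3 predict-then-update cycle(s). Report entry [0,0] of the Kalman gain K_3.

step 1: x^-=[2.9528, -2.2800]  P^-=[0.4502 0.0404; 0.0404 0.2800]  H_jac=[-0.9822 0.0000; 0.0000 0.7589]  S=[0.6143 -0.0131; -0.0131 0.2913]  K=[-0.7182 0.0729; -0.0491 0.7274]  nu=[1.9923, 2.0212]  x^+=[1.6693, -0.9076]  P^+=[0.1304 -0.0036; -0.0036 0.1235]
step 2: x^-=[1.4514, -0.9076]  P^-=[0.2757 0.0200; 0.0200 0.1935]  H_jac=[0.1191 0.0000; 0.0000 0.7880]  S=[0.1839 0.0189; 0.0189 0.2502]  K=[0.1734 0.0501; -0.0500 0.6133]  nu=[0.5371, -2.5256]  x^+=[1.4182, -2.4835]  P^+=[0.2693 0.0120; 0.0120 0.1001]
step 3: x^-=[0.8221, -2.4835]  P^-=[0.4208 0.0300; 0.0300 0.1701]  H_jac=[0.6807 0.0000; 0.0000 0.6116]  S=[0.3750 0.0295; 0.0295 0.1936]  K=[0.7656 -0.0218; 0.0124 0.5354]  nu=[-3.4926, -0.9989]  x^+=[-1.8300, -3.0615]  P^+=[0.2019 0.0166; 0.0166 0.1141]

K[0,0] = 0.7656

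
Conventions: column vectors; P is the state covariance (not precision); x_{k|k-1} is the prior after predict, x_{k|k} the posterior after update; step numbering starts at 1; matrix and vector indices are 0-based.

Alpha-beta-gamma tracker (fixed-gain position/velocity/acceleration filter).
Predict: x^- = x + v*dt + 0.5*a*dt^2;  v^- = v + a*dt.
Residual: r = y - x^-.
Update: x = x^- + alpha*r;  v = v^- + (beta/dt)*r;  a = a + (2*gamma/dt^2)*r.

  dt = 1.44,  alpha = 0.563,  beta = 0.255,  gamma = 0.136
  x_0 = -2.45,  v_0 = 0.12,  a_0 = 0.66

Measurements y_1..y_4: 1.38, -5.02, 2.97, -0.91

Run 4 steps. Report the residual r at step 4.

resid = -5.9008

step 1: x_pred=-1.5929  r=2.9729  x^+=0.0808  v^+=1.5969  a^+=1.0500
step 2: x_pred=3.4689  r=-8.4889  x^+=-1.3103  v^+=1.6056  a^+=-0.0635
step 3: x_pred=0.9358  r=2.0342  x^+=2.0810  v^+=1.8743  a^+=0.2033
step 4: x_pred=4.9908  r=-5.9008  x^+=1.6686  v^+=1.1221  a^+=-0.5707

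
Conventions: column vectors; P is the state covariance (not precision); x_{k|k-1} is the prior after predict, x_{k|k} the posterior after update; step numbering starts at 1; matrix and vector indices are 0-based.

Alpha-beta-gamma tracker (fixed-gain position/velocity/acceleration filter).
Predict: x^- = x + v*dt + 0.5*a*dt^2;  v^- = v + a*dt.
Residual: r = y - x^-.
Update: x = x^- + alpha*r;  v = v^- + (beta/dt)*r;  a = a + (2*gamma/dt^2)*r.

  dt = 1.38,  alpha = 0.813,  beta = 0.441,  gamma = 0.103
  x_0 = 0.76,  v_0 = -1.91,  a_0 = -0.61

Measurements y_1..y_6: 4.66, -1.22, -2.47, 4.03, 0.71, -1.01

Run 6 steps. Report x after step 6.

x_post = -0.2924

step 1: x_pred=-2.4566  r=7.1166  x^+=3.3292  v^+=-0.4776  a^+=0.1598
step 2: x_pred=2.8223  r=-4.0423  x^+=-0.4641  v^+=-1.5488  a^+=-0.2774
step 3: x_pred=-2.8656  r=0.3956  x^+=-2.5440  v^+=-1.8053  a^+=-0.2347
step 4: x_pred=-5.2587  r=9.2887  x^+=2.2930  v^+=0.8393  a^+=0.7701
step 5: x_pred=4.1845  r=-3.4745  x^+=1.3597  v^+=0.7917  a^+=0.3943
step 6: x_pred=2.8277  r=-3.8377  x^+=-0.2924  v^+=0.1094  a^+=-0.0209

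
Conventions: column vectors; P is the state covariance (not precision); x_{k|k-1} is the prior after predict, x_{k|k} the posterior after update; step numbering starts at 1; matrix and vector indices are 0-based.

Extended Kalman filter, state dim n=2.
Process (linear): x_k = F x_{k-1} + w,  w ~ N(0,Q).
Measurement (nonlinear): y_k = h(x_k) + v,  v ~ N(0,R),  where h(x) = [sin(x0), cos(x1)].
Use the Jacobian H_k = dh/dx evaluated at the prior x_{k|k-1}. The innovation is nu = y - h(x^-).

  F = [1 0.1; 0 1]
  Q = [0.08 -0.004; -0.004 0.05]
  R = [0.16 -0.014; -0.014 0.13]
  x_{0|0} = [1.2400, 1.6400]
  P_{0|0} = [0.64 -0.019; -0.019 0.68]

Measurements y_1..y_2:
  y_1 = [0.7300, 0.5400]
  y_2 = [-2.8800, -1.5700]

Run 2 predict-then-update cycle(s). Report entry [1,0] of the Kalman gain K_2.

K[1,0] = -0.0261

step 1: x^-=[1.4040, 1.6400]  P^-=[0.7230 0.0450; 0.0450 0.7300]  H_jac=[0.1660 0.0000; 0.0000 -0.9976]  S=[0.1799 -0.0215; -0.0215 0.8565]  K=[0.6629 -0.0358; -0.0600 -0.8518]  nu=[-0.2561, 0.6091]  x^+=[1.2124, 1.1365]  P^+=[0.6418 0.0140; 0.0140 0.1102]
step 2: x^-=[1.3261, 1.1365]  P^-=[0.7257 0.0210; 0.0210 0.1602]  H_jac=[0.2423 0.0000; 0.0000 -0.9072]  S=[0.2026 -0.0186; -0.0186 0.2618]  K=[0.8669 -0.0111; -0.0261 -0.5568]  nu=[-3.8502, -1.9907]  x^+=[-1.9895, 2.3453]  P^+=[0.5731 0.0150; 0.0150 0.0794]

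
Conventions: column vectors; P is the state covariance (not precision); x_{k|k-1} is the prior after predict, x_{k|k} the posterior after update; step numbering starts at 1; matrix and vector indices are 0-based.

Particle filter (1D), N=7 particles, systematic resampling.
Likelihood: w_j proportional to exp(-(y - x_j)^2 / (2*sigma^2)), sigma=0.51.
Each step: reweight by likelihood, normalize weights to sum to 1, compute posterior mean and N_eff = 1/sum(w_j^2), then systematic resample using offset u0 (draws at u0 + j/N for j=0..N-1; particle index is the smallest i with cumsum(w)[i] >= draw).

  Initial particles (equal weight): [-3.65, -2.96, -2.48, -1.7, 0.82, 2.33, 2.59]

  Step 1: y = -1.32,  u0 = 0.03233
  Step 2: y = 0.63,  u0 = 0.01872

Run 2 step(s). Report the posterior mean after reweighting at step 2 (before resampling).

post_mean = -1.7000

step 1: w=[0.0000, 0.0068, 0.0897, 0.9033, 0.0002, 0.0000, 0.0000]  mean=-1.7782  Neff=1.2136  idx=[2, 3, 3, 3, 3, 3, 3]
step 2: w=[0.0000, 0.1667, 0.1667, 0.1667, 0.1667, 0.1667, 0.1667]  mean=-1.7000  Neff=6.0006  idx=[1, 1, 2, 3, 4, 5, 6]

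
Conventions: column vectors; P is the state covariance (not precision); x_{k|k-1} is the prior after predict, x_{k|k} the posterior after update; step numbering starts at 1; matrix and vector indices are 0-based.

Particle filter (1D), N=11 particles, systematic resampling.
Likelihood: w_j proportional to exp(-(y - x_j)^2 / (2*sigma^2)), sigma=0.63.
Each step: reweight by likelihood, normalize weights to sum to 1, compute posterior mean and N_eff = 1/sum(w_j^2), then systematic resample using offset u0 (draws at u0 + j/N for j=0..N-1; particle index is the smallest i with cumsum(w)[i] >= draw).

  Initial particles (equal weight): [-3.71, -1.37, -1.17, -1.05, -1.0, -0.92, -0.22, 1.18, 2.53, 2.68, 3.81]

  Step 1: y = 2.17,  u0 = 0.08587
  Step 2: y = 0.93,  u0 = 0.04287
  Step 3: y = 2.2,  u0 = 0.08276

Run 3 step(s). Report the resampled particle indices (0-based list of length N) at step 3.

resampled_idx = [1, 2, 4, 6, 7, 8, 8, 9, 9, 10, 10]

step 1: w=[0.0000, 0.0000, 0.0000, 0.0000, 0.0000, 0.0000, 0.0004, 0.1535, 0.4481, 0.3802, 0.0178]  mean=2.4015  Neff=2.7084  idx=[7, 8, 8, 8, 8, 8, 9, 9, 9, 9, 10]
step 2: w=[0.7654, 0.0329, 0.0329, 0.0329, 0.0329, 0.0329, 0.0175, 0.0175, 0.0175, 0.0175, 0.0000]  mean=1.5072  Neff=1.6877  idx=[0, 0, 0, 0, 0, 0, 0, 0, 1, 3, 7]
step 3: w=[0.0580, 0.0580, 0.0580, 0.0580, 0.0580, 0.0580, 0.0580, 0.0580, 0.1875, 0.1875, 0.1609]  mean=1.9277  Neff=8.1205  idx=[1, 2, 4, 6, 7, 8, 8, 9, 9, 10, 10]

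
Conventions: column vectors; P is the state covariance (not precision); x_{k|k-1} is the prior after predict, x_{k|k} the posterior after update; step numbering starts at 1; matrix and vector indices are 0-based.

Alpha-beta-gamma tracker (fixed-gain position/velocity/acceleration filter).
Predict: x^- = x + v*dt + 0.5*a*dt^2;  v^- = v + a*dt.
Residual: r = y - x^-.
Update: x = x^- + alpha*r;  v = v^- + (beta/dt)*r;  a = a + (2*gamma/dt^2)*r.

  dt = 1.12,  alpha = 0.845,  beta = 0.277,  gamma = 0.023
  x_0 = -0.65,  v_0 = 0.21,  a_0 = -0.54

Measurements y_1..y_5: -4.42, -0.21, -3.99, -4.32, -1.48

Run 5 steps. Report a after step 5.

step 1: x_pred=-0.7535  r=-3.6665  x^+=-3.8517  v^+=-1.3016  a^+=-0.6745
step 2: x_pred=-5.7325  r=5.5225  x^+=-1.0660  v^+=-0.6912  a^+=-0.4719
step 3: x_pred=-2.1361  r=-1.8539  x^+=-3.7026  v^+=-1.6782  a^+=-0.5399
step 4: x_pred=-5.9209  r=1.6009  x^+=-4.5681  v^+=-1.8870  a^+=-0.4812
step 5: x_pred=-6.9834  r=5.5034  x^+=-2.3330  v^+=-1.0649  a^+=-0.2794

a_post = -0.2794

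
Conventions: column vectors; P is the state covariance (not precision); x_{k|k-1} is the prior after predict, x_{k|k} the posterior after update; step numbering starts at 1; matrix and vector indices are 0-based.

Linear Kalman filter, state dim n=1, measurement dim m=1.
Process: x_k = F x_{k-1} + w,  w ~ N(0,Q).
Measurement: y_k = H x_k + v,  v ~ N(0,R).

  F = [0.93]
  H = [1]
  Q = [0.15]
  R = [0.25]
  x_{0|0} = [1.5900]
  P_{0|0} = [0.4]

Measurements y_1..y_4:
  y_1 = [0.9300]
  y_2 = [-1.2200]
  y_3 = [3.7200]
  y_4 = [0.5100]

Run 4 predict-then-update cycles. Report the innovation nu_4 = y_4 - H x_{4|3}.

innov = [-1.1996]

step 1: x^-=[1.4787]  P^-=[0.4960]  S=[0.7460]  K=[0.6649]  nu=[-0.5487]  x^+=[1.1139]  P^+=[0.1662]
step 2: x^-=[1.0359]  P^-=[0.2938]  S=[0.5438]  K=[0.5402]  nu=[-2.2559]  x^+=[-0.1828]  P^+=[0.1351]
step 3: x^-=[-0.1700]  P^-=[0.2668]  S=[0.5168]  K=[0.5163]  nu=[3.8900]  x^+=[1.8383]  P^+=[0.1291]
step 4: x^-=[1.7096]  P^-=[0.2616]  S=[0.5116]  K=[0.5114]  nu=[-1.1996]  x^+=[1.0962]  P^+=[0.1278]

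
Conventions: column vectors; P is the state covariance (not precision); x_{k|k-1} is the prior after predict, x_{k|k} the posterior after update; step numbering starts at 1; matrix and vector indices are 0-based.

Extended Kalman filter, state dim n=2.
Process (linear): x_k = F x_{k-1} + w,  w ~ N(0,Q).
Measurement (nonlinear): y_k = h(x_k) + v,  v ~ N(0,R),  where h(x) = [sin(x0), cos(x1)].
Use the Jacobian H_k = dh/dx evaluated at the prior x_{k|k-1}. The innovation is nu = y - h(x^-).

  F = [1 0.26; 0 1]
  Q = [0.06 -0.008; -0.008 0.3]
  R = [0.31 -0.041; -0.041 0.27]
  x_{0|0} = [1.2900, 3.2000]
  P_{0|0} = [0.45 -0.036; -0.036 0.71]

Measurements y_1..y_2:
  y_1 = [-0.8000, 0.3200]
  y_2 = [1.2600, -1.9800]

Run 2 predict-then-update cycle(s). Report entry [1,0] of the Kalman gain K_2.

step 1: x^-=[2.1220, 3.2000]  P^-=[0.5393 0.1406; 0.1406 1.0100]  H_jac=[-0.5237 0.0000; 0.0000 0.0584]  S=[0.4579 -0.0453; -0.0453 0.2734]  K=[-0.6240 -0.0734; -0.1418 0.1921]  nu=[-1.6519, 1.3183]  x^+=[3.0561, 3.6875]  P^+=[0.3636 0.0990; 0.0990 0.9882]
step 2: x^-=[4.0149, 3.6875]  P^-=[0.5419 0.3479; 0.3479 1.2882]  H_jac=[-0.6423 0.0000; 0.0000 0.5192]  S=[0.5336 -0.1570; -0.1570 0.6173]  K=[-0.6120 0.1369; -0.1080 1.0561]  nu=[2.0264, -1.1254]  x^+=[2.6205, 2.2801]  P^+=[0.3041 0.1195; 0.1195 0.5577]

K[1,0] = -0.1080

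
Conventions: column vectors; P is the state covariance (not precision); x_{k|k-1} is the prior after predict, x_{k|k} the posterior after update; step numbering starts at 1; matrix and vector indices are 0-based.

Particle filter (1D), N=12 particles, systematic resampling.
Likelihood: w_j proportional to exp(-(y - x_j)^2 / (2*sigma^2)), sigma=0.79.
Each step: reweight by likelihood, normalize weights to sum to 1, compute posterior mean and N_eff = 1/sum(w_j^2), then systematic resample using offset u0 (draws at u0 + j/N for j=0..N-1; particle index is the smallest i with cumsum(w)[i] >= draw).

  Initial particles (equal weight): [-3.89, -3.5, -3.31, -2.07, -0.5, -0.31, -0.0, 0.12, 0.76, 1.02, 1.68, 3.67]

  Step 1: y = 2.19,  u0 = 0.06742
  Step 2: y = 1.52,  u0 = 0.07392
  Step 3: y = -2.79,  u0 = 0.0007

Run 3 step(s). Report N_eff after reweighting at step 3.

step 1: w=[0.0000, 0.0000, 0.0000, 0.0000, 0.0019, 0.0042, 0.0136, 0.0205, 0.1233, 0.2118, 0.5150, 0.1097]  mean=1.5776  Neff=2.9593  idx=[8, 8, 9, 9, 10, 10, 10, 10, 10, 10, 11, 11]
step 2: w=[0.0713, 0.0713, 0.0928, 0.0928, 0.1110, 0.1110, 0.1110, 0.1110, 0.1110, 0.1110, 0.0028, 0.0028]  mean=1.4374  Neff=9.8643  idx=[1, 2, 3, 3, 4, 5, 6, 6, 7, 8, 9, 9]
step 3: w=[0.5991, 0.1293, 0.1293, 0.1293, 0.0016, 0.0016, 0.0016, 0.0016, 0.0016, 0.0016, 0.0016, 0.0016]  mean=0.8728  Neff=2.4446  idx=[0, 0, 0, 0, 0, 0, 0, 0, 1, 2, 2, 3]

N_eff = 2.4446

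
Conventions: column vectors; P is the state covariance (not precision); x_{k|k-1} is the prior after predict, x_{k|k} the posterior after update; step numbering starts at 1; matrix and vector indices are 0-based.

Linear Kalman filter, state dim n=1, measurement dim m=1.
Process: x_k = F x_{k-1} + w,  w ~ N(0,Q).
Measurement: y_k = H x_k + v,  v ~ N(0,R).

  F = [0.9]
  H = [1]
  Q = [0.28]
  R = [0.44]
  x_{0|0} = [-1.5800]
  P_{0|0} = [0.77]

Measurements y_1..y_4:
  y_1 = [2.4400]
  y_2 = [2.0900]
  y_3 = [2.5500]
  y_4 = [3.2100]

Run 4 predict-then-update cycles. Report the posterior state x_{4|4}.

x_post = [2.5340]

step 1: x^-=[-1.4220]  P^-=[0.9037]  S=[1.3437]  K=[0.6725]  nu=[3.8620]  x^+=[1.1754]  P^+=[0.2959]
step 2: x^-=[1.0578]  P^-=[0.5197]  S=[0.9597]  K=[0.5415]  nu=[1.0322]  x^+=[1.6168]  P^+=[0.2383]
step 3: x^-=[1.4551]  P^-=[0.4730]  S=[0.9130]  K=[0.5181]  nu=[1.0949]  x^+=[2.0223]  P^+=[0.2280]
step 4: x^-=[1.8201]  P^-=[0.4646]  S=[0.9046]  K=[0.5136]  nu=[1.3899]  x^+=[2.5340]  P^+=[0.2260]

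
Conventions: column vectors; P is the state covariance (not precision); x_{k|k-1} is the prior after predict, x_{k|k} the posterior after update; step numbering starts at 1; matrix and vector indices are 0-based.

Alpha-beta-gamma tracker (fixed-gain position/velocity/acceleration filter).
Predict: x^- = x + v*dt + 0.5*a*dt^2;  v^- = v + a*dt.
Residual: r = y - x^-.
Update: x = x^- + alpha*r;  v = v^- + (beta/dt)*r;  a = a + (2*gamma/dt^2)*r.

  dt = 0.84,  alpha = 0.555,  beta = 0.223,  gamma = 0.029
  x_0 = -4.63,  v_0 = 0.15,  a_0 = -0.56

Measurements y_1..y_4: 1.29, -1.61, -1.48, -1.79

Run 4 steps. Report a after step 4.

a_post = -0.3524

step 1: x_pred=-4.7016  r=5.9916  x^+=-1.3762  v^+=1.2702  a^+=-0.0675
step 2: x_pred=-0.3331  r=-1.2769  x^+=-1.0418  v^+=0.8745  a^+=-0.1725
step 3: x_pred=-0.3680  r=-1.1120  x^+=-0.9852  v^+=0.4345  a^+=-0.2639
step 4: x_pred=-0.7133  r=-1.0767  x^+=-1.3109  v^+=-0.0730  a^+=-0.3524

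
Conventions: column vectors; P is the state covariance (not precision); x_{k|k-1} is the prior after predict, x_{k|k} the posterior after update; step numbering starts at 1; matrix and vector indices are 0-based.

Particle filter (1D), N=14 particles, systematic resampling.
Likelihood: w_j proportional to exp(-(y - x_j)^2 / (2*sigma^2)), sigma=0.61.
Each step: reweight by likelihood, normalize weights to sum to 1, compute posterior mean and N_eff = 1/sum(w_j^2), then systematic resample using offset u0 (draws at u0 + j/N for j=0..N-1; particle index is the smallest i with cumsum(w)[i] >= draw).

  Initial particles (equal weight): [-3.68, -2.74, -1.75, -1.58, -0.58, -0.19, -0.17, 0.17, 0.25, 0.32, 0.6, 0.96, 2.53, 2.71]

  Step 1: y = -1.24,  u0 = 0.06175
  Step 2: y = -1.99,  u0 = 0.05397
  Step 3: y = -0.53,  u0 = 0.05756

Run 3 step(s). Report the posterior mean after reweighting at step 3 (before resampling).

post_mean = -1.3275

step 1: w=[0.0001, 0.0175, 0.2537, 0.3081, 0.2004, 0.0818, 0.0773, 0.0249, 0.0182, 0.0137, 0.0038, 0.0005, 0.0000, 0.0000]  mean=-1.1081  Neff=4.6825  idx=[2, 2, 2, 3, 3, 3, 3, 3, 4, 4, 4, 5, 6, 9]
step 2: w=[0.1322, 0.1322, 0.1322, 0.1140, 0.1140, 0.1140, 0.1140, 0.1140, 0.0099, 0.0099, 0.0099, 0.0018, 0.0017, 0.0001]  mean=-1.6127  Neff=8.4928  idx=[0, 0, 1, 2, 2, 3, 3, 4, 5, 5, 6, 6, 7, 9]
step 3: w=[0.0388, 0.0388, 0.0388, 0.0388, 0.0388, 0.0651, 0.0651, 0.0651, 0.0651, 0.0651, 0.0651, 0.0651, 0.0651, 0.2854]  mean=-1.3275  Neff=8.1379  idx=[1, 3, 5, 6, 7, 8, 9, 10, 11, 12, 13, 13, 13, 13]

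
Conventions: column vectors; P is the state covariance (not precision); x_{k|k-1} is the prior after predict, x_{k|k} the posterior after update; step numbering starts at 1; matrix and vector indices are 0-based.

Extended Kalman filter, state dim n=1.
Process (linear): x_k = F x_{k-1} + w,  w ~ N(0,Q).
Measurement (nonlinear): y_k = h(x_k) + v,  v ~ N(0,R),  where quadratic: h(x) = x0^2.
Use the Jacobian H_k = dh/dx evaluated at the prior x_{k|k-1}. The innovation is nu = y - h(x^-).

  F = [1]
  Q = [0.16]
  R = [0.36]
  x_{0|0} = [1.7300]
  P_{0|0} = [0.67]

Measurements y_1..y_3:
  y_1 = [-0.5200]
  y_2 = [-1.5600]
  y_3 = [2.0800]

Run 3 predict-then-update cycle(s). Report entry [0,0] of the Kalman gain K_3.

step 1: x^-=[1.7300]  P^-=[0.8300]  H_jac=[3.4600]  S=[10.2964]  K=[0.2789]  nu=[-3.5129]  x^+=[0.7502]  P^+=[0.0290]
step 2: x^-=[0.7502]  P^-=[0.1890]  H_jac=[1.5004]  S=[0.7855]  K=[0.3610]  nu=[-2.1228]  x^+=[-0.0162]  P^+=[0.0866]
step 3: x^-=[-0.0162]  P^-=[0.2466]  H_jac=[-0.0324]  S=[0.3603]  K=[-0.0222]  nu=[2.0797]  x^+=[-0.0624]  P^+=[0.2464]

K[0,0] = -0.0222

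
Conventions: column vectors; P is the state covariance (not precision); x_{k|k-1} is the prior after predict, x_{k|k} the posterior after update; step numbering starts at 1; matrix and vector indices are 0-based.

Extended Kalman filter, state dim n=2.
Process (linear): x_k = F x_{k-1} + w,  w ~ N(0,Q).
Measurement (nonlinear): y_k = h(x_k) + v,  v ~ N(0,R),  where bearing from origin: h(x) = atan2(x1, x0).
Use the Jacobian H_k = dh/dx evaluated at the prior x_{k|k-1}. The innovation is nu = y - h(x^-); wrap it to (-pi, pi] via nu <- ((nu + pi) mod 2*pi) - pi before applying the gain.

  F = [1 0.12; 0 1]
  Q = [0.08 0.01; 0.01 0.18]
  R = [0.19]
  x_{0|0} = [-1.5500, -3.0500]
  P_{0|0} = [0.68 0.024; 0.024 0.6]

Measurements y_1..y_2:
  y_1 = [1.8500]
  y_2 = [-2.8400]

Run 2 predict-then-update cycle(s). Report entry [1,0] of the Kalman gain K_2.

step 1: x^-=[-1.9160, -3.0500]  P^-=[0.7744 0.1060; 0.1060 0.7800]  H_jac=[0.2351 -0.1477]  S=[0.2425]  K=[0.6863; -0.3723]  nu=[-2.3015]  x^+=[-3.4956, -2.1931]  P^+=[0.6602 0.1680; 0.1680 0.7464]
step 2: x^-=[-3.7587, -2.1931]  P^-=[0.7913 0.2675; 0.2675 0.9264]  H_jac=[0.1158 -0.1985]  S=[0.2248]  K=[0.1714; -0.6801]  nu=[-0.2266]  x^+=[-3.7976, -2.0390]  P^+=[0.7846 0.2937; 0.2937 0.8224]

K[1,0] = -0.6801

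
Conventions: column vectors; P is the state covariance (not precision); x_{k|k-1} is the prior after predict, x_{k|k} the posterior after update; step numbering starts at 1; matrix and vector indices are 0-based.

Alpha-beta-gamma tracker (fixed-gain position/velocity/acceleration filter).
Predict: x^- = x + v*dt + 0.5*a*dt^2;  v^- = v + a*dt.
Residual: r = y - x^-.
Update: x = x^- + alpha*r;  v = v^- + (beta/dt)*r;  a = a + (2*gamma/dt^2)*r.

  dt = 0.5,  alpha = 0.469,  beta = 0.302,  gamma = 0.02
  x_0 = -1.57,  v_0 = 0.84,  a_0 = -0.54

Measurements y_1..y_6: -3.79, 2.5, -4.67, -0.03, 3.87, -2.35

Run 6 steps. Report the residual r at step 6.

resid = -4.8517

step 1: x_pred=-1.2175  r=-2.5725  x^+=-2.4240  v^+=-0.9838  a^+=-0.9516
step 2: x_pred=-3.0348  r=5.5348  x^+=-0.4390  v^+=1.8835  a^+=-0.0660
step 3: x_pred=0.4945  r=-5.1645  x^+=-1.9277  v^+=-1.2689  a^+=-0.8923
step 4: x_pred=-2.6737  r=2.6437  x^+=-1.4338  v^+=-0.1183  a^+=-0.4694
step 5: x_pred=-1.5516  r=5.4216  x^+=0.9911  v^+=2.9217  a^+=0.3981
step 6: x_pred=2.5017  r=-4.8517  x^+=0.2263  v^+=0.1903  a^+=-0.3782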